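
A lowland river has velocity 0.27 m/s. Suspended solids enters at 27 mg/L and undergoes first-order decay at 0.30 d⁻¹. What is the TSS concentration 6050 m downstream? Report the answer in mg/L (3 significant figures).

25.0 mg/L

Travel time t = 6050 m / 0.27 m/s = 6050/0.27 = 2.241e+04 s = 0.2593 d.
First-order decay: C = 27·exp(−0.30·0.2593) = 27·0.9251 = 24.98 mg/L.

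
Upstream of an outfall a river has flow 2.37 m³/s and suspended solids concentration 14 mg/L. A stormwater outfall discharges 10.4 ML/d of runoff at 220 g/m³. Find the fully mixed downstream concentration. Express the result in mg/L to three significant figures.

10.4 ML/d = 0.1204 m³/s.
By mass balance at complete mixing, C = (0.1204·220 + 2.37·14) / (0.1204 + 2.37) = 59.66/2.49 = 23.96 mg/L.

24.0 mg/L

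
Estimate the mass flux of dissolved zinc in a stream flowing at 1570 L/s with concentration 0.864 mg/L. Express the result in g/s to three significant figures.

1570 L/s = 1.57 m³/s.
Mass flux = Q·C = 1.57 m³/s × 0.864 g/m³ = 1.356 g/s.

1.36 g/s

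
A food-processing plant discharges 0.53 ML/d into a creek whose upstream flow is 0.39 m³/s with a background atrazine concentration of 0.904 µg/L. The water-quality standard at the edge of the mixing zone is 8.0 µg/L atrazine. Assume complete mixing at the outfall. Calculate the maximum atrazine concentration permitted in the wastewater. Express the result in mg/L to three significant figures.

0.459 mg/L

0.53 ML/d = 0.006134 m³/s.
0.904 µg/L = 0.000904 mg/L.
8.0 µg/L = 0.008 mg/L.
Mass balance: 0.008·0.3961 = 0.006134·Cₑ + 0.39·0.000904.
Cₑ = (0.003169 − 0.0003526) / 0.006134 = 0.4591 mg/L.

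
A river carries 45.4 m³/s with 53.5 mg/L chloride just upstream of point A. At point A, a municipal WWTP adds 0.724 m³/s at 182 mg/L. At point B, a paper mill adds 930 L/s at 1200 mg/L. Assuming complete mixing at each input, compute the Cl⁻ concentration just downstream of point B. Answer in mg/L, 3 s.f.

After input A: C = (45.4·53.5 + 0.724·182) / 46.12 = 55.52 mg/L.
930 L/s = 0.93 m³/s.
After input B: C = (46.12·55.52 + 0.93·1200) / 47.05 = 78.14 mg/L.

78.1 mg/L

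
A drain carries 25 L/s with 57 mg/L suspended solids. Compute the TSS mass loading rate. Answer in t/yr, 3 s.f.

45.0 t/yr

25 L/s = 0.025 m³/s.
Mass flux = Q·C = 0.025 m³/s × 57 g/m³ = 1.425 g/s.
= 1.425 g/s × 31.56 = 44.97 t/yr.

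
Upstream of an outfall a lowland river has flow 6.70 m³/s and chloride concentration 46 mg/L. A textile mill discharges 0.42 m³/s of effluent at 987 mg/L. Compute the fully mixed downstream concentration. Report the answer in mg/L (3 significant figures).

By mass balance at complete mixing, C = (0.42·987 + 6.7·46) / (0.42 + 6.7) = 722.7/7.12 = 101.5 mg/L.

102 mg/L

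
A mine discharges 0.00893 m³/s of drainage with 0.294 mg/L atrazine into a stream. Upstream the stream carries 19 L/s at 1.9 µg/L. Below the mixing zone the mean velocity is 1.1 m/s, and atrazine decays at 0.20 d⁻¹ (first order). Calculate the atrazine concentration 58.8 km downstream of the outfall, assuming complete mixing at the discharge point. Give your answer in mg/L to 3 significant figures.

19 L/s = 0.019 m³/s.
1.9 µg/L = 0.0019 mg/L.
After complete mixing, C₀ = (0.00893·0.294 + 0.019·0.0019) / 0.02793 = 0.09529 mg/L.
Travel time t = 5.88e+04 m / 1.1 m/s = 5.345e+04 s = 0.6187 d.
C = 0.09529·exp(−0.20·0.6187) = 0.09529·0.8836 = 0.0842 mg/L.

0.0842 mg/L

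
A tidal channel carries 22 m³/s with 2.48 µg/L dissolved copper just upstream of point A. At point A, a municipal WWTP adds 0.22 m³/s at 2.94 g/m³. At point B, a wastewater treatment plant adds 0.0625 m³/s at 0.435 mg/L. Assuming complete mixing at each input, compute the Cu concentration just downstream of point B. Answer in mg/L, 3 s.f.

2.48 µg/L = 0.00248 mg/L.
After input A: C = (22·0.00248 + 0.22·2.94) / 22.22 = 0.03156 mg/L.
After input B: C = (22.22·0.03156 + 0.0625·0.435) / 22.28 = 0.0327 mg/L.

0.0327 mg/L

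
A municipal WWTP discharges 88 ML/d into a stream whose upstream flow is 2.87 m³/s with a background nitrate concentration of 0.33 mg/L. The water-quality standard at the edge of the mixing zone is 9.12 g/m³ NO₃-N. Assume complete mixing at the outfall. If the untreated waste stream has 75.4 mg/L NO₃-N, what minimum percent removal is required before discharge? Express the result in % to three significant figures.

55.1 %

88 ML/d = 1.019 m³/s.
Mass balance: 9.12·3.889 = 1.019·Cₑ + 2.87·0.33.
Cₑ = (35.46 − 0.9471) / 1.019 = 33.89 mg/L.
Required removal = 1 − 33.89/75.4 = 55.05 %.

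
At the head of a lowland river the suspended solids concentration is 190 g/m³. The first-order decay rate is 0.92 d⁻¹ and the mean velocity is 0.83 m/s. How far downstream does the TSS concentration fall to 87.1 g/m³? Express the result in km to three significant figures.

60.8 km

From C = C₀·e^(−kt), t = ln(C₀/C)/k = ln(190/87.1)/0.92 = 0.78/0.92 = 0.8478 d.
Distance = v·t = 0.83 m/s × 7.325e+04 s = 6.08e+04 m = 60.8 km.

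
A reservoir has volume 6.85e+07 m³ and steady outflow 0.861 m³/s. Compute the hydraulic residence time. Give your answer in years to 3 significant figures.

Q = 0.861 m³/s × 3.156e+07 s/yr = 2.717e+07 m³/yr.
Hydraulic residence time τ = V/Q = 6.85e+07/2.717e+07 = 2.521 yr.

2.52 yr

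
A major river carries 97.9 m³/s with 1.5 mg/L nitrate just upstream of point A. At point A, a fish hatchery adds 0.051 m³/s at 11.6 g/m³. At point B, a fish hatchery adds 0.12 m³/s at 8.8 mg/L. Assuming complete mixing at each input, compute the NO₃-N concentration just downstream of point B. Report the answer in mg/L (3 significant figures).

1.51 mg/L

After input A: C = (97.9·1.5 + 0.051·11.6) / 97.95 = 1.505 mg/L.
After input B: C = (97.95·1.505 + 0.12·8.8) / 98.07 = 1.514 mg/L.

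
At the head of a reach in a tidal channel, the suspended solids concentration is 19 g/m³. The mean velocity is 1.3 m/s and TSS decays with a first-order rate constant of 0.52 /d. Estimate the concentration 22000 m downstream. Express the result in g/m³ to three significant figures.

17.2 g/m³

Travel time t = 22000 m / 1.3 m/s = 2.2e+04/1.3 = 1.692e+04 s = 0.1959 d.
First-order decay: C = 19·exp(−0.52·0.1959) = 19·0.9032 = 17.16 g/m³.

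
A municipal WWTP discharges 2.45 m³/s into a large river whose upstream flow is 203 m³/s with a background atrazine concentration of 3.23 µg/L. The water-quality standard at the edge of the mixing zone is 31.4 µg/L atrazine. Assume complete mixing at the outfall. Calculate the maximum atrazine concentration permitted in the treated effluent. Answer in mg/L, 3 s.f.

2.37 mg/L

3.23 µg/L = 0.00323 mg/L.
31.4 µg/L = 0.0314 mg/L.
Mass balance: 0.0314·205.4 = 2.45·Cₑ + 203·0.00323.
Cₑ = (6.451 − 0.6557) / 2.45 = 2.365 mg/L.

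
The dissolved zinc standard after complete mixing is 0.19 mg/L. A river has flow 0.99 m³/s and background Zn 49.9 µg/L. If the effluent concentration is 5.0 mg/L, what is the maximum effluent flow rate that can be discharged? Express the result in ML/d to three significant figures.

2.49 ML/d

49.9 µg/L = 0.0499 mg/L.
Mass balance at complete mixing: C_std·(Q_w + Q_r) = Q_w·C_e + Q_r·C_b.
Rearranging, Q_w = Q_r·(C_std − C_b)/(C_e − C_std) = 0.99·(0.19 − 0.0499) / (5 − 0.19) = 0.02884 m³/s.
= 2.491 ML/d.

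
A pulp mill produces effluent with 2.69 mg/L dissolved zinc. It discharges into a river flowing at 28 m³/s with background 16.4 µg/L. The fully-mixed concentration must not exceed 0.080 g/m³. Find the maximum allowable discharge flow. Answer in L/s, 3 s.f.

16.4 µg/L = 0.0164 mg/L.
Mass balance at complete mixing: C_std·(Q_w + Q_r) = Q_w·C_e + Q_r·C_b.
Rearranging, Q_w = Q_r·(C_std − C_b)/(C_e − C_std) = 28·(0.08 − 0.0164) / (2.69 − 0.08) = 0.6823 m³/s.
= 682.3 L/s.

682 L/s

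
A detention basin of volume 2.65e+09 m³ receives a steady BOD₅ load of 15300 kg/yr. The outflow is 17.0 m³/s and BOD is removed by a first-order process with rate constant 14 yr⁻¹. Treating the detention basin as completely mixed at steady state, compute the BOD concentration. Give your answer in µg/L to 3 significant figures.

Outflow Q = 17.0 m³/s × 3.156e+07 s/yr = 5.365e+08 m³/yr.
Steady-state CSTR mass balance: W = Q·C + k·V·C, so C = W/(Q + kV).
Q + kV = 5.365e+08 + 14·2.65e+09 = 3.764e+10 m³/yr.
C = 15300/3.764e+10 = 4.065e-07 kg/m³ = 0.0004065 mg/L = 0.4065 µg/L.

0.407 µg/L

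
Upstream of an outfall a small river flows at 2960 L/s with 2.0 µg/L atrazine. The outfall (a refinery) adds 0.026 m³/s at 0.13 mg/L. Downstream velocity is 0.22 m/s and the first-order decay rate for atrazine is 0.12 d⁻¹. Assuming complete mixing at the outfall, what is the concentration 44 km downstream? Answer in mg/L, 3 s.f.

2960 L/s = 2.96 m³/s.
2.0 µg/L = 0.002 mg/L.
After complete mixing, C₀ = (0.026·0.13 + 2.96·0.002) / 2.986 = 0.003115 mg/L.
Travel time t = 4.4e+04 m / 0.22 m/s = 2e+05 s = 2.315 d.
C = 0.003115·exp(−0.12·2.315) = 0.003115·0.7575 = 0.002359 mg/L.

0.00236 mg/L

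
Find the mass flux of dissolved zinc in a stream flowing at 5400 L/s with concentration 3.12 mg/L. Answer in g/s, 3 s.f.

5400 L/s = 5.4 m³/s.
Mass flux = Q·C = 5.4 m³/s × 3.12 g/m³ = 16.85 g/s.

16.8 g/s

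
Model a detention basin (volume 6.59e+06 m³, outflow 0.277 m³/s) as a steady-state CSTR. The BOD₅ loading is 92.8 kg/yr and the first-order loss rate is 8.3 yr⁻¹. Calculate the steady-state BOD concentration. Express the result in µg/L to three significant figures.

1.46 µg/L

Outflow Q = 0.277 m³/s × 3.156e+07 s/yr = 8.741e+06 m³/yr.
Steady-state CSTR mass balance: W = Q·C + k·V·C, so C = W/(Q + kV).
Q + kV = 8.741e+06 + 8.3·6.59e+06 = 6.344e+07 m³/yr.
C = 92.8/6.344e+07 = 1.463e-06 kg/m³ = 0.001463 mg/L = 1.463 µg/L.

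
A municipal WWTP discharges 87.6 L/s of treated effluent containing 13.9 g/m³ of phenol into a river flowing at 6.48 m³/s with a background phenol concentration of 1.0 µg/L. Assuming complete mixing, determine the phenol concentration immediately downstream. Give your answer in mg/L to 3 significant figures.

87.6 L/s = 0.0876 m³/s.
1.0 µg/L = 0.001 mg/L.
By mass balance at complete mixing, C = (0.0876·13.9 + 6.48·0.001) / (0.0876 + 6.48) = 1.224/6.568 = 0.1864 mg/L.

0.186 mg/L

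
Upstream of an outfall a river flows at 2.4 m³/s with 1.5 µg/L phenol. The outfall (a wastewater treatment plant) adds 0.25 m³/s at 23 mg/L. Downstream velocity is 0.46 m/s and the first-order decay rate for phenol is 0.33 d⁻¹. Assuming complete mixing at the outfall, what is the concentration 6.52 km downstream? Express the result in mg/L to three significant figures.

2.06 mg/L

1.5 µg/L = 0.0015 mg/L.
After complete mixing, C₀ = (0.25·23 + 2.4·0.0015) / 2.65 = 2.171 mg/L.
Travel time t = 6520 m / 0.46 m/s = 1.417e+04 s = 0.164 d.
C = 2.171·exp(−0.33·0.164) = 2.171·0.9473 = 2.057 mg/L.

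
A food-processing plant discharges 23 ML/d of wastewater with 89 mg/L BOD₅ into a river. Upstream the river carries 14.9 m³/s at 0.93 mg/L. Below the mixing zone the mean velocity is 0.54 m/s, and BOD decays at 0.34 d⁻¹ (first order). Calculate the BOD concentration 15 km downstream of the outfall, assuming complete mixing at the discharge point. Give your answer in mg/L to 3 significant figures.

2.22 mg/L

23 ML/d = 0.2662 m³/s.
After complete mixing, C₀ = (0.2662·89 + 14.9·0.93) / 15.17 = 2.476 mg/L.
Travel time t = 1.5e+04 m / 0.54 m/s = 2.778e+04 s = 0.3215 d.
C = 2.476·exp(−0.34·0.3215) = 2.476·0.8965 = 2.219 mg/L.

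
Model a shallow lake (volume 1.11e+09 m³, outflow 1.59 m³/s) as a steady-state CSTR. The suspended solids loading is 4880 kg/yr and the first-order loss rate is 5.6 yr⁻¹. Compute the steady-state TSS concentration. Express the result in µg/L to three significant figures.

Outflow Q = 1.59 m³/s × 3.156e+07 s/yr = 5.018e+07 m³/yr.
Steady-state CSTR mass balance: W = Q·C + k·V·C, so C = W/(Q + kV).
Q + kV = 5.018e+07 + 5.6·1.11e+09 = 6.266e+09 m³/yr.
C = 4880/6.266e+09 = 7.788e-07 kg/m³ = 0.0007788 mg/L = 0.7788 µg/L.

0.779 µg/L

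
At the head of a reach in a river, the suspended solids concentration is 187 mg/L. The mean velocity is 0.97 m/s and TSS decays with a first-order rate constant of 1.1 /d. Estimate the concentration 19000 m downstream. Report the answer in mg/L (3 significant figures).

146 mg/L

Travel time t = 19000 m / 0.97 m/s = 1.9e+04/0.97 = 1.959e+04 s = 0.2267 d.
First-order decay: C = 187·exp(−1.1·0.2267) = 187·0.7793 = 145.7 mg/L.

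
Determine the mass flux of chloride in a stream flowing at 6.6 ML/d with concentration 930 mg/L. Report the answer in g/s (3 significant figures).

71.0 g/s

6.6 ML/d = 0.07639 m³/s.
Mass flux = Q·C = 0.07639 m³/s × 930 g/m³ = 71.04 g/s.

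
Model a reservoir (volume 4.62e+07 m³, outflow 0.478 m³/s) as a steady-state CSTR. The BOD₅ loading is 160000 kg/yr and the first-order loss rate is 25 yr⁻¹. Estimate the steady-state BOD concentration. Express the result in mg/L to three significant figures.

Outflow Q = 0.478 m³/s × 3.156e+07 s/yr = 1.508e+07 m³/yr.
Steady-state CSTR mass balance: W = Q·C + k·V·C, so C = W/(Q + kV).
Q + kV = 1.508e+07 + 25·4.62e+07 = 1.17e+09 m³/yr.
C = 160000/1.17e+09 = 0.0001367 kg/m³ = 0.1367 mg/L.

0.137 mg/L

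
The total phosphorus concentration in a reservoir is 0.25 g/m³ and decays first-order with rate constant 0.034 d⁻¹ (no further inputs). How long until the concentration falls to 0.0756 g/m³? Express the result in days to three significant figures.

35.2 d

t = ln(C₀/C)/k = ln(0.25/0.0756)/0.034 = 1.196/0.034 = 35.18 d.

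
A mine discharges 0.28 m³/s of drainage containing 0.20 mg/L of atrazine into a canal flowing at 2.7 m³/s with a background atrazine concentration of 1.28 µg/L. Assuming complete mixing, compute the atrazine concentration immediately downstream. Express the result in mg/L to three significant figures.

0.0200 mg/L

1.28 µg/L = 0.00128 mg/L.
Conservation of mass across the mixing zone: C = (0.28·0.2 + 2.7·0.00128) / (0.28 + 2.7) = 0.05946/2.98 = 0.01995 mg/L.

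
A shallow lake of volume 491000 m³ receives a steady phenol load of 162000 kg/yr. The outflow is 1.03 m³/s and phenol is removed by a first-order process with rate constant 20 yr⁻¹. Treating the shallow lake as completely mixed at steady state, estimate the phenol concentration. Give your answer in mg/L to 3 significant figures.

3.83 mg/L

Outflow Q = 1.03 m³/s × 3.156e+07 s/yr = 3.25e+07 m³/yr.
Steady-state CSTR mass balance: W = Q·C + k·V·C, so C = W/(Q + kV).
Q + kV = 3.25e+07 + 20·491000 = 4.232e+07 m³/yr.
C = 162000/4.232e+07 = 0.003828 kg/m³ = 3.828 mg/L.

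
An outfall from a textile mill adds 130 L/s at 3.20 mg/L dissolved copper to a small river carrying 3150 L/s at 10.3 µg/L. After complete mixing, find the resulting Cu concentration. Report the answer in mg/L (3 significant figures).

130 L/s = 0.13 m³/s.
3150 L/s = 3.15 m³/s.
10.3 µg/L = 0.0103 mg/L.
By mass balance at complete mixing, C = (0.13·3.2 + 3.15·0.0103) / (0.13 + 3.15) = 0.4484/3.28 = 0.1367 mg/L.

0.137 mg/L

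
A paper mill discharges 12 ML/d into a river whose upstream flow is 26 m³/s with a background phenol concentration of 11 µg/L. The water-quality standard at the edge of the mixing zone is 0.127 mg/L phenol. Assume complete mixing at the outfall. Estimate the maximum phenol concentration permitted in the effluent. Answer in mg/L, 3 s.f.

12 ML/d = 0.1389 m³/s.
11 µg/L = 0.011 mg/L.
Mass balance: 0.127·26.14 = 0.1389·Cₑ + 26·0.011.
Cₑ = (3.32 − 0.286) / 0.1389 = 21.84 mg/L.

21.8 mg/L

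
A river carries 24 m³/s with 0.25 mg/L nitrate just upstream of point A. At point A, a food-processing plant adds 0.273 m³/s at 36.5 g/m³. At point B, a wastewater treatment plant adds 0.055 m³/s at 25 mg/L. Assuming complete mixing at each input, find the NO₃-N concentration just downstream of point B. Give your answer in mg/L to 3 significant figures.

0.713 mg/L

After input A: C = (24·0.25 + 0.273·36.5) / 24.27 = 0.6577 mg/L.
After input B: C = (24.27·0.6577 + 0.055·25) / 24.33 = 0.7127 mg/L.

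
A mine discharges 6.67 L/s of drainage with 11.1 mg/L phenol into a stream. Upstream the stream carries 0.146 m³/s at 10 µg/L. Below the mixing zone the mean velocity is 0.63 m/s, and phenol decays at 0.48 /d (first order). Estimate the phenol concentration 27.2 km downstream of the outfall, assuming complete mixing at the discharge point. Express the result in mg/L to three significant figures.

0.389 mg/L

6.67 L/s = 0.00667 m³/s.
10 µg/L = 0.01 mg/L.
After complete mixing, C₀ = (0.00667·11.1 + 0.146·0.01) / 0.1527 = 0.4945 mg/L.
Travel time t = 2.72e+04 m / 0.63 m/s = 4.317e+04 s = 0.4997 d.
C = 0.4945·exp(−0.48·0.4997) = 0.4945·0.7867 = 0.3891 mg/L.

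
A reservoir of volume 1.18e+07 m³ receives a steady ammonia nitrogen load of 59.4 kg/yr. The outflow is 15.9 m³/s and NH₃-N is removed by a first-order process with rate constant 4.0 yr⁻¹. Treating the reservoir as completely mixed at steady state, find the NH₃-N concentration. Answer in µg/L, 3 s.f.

Outflow Q = 15.9 m³/s × 3.156e+07 s/yr = 5.018e+08 m³/yr.
Steady-state CSTR mass balance: W = Q·C + k·V·C, so C = W/(Q + kV).
Q + kV = 5.018e+08 + 4.0·1.18e+07 = 5.49e+08 m³/yr.
C = 59.4/5.49e+08 = 1.082e-07 kg/m³ = 0.0001082 mg/L = 0.1082 µg/L.

0.108 µg/L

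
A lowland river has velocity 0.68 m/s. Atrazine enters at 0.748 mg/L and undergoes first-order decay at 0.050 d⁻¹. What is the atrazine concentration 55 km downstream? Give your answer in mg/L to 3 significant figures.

Travel time t = 55 km / 0.68 m/s = 5.5e+04/0.68 = 8.088e+04 s = 0.9361 d.
First-order decay: C = 0.748·exp(−0.050·0.9361) = 0.748·0.9543 = 0.7138 mg/L.

0.714 mg/L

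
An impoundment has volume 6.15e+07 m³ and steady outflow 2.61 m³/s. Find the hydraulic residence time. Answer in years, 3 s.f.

0.747 yr

Q = 2.61 m³/s × 3.156e+07 s/yr = 8.237e+07 m³/yr.
Hydraulic residence time τ = V/Q = 6.15e+07/8.237e+07 = 0.7467 yr.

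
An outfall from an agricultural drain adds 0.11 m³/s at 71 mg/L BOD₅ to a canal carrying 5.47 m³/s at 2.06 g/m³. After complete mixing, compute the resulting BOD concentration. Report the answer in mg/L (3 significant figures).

Flow-weighted mixing gives C = (0.11·71 + 5.47·2.06) / (0.11 + 5.47) = 19.08/5.58 = 3.419 mg/L.

3.42 mg/L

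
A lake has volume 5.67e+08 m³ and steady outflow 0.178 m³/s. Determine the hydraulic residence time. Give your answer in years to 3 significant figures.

Q = 0.178 m³/s × 3.156e+07 s/yr = 5.617e+06 m³/yr.
Hydraulic residence time τ = V/Q = 5.67e+08/5.617e+06 = 100.9 yr.

101 yr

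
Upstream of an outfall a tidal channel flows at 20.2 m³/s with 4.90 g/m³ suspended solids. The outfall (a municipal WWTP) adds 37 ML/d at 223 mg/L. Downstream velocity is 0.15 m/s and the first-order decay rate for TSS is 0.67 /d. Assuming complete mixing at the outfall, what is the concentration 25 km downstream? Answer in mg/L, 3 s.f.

2.59 mg/L

37 ML/d = 0.4282 m³/s.
After complete mixing, C₀ = (0.4282·223 + 20.2·4.9) / 20.63 = 9.428 mg/L.
Travel time t = 2.5e+04 m / 0.15 m/s = 1.667e+05 s = 1.929 d.
C = 9.428·exp(−0.67·1.929) = 9.428·0.2746 = 2.589 mg/L.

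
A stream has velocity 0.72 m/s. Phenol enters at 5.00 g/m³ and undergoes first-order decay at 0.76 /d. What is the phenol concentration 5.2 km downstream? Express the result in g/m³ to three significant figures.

4.69 g/m³

Travel time t = 5.2 km / 0.72 m/s = 5200/0.72 = 7222 s = 0.08359 d.
First-order decay: C = 5.00·exp(−0.76·0.08359) = 5.00·0.9384 = 4.692 g/m³.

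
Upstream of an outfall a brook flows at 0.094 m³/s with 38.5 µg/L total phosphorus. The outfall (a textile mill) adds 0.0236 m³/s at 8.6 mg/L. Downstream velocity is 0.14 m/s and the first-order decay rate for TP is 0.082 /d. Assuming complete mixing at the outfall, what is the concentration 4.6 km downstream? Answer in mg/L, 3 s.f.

38.5 µg/L = 0.0385 mg/L.
After complete mixing, C₀ = (0.0236·8.6 + 0.094·0.0385) / 0.1176 = 1.757 mg/L.
Travel time t = 4600 m / 0.14 m/s = 3.286e+04 s = 0.3803 d.
C = 1.757·exp(−0.082·0.3803) = 1.757·0.9693 = 1.703 mg/L.

1.70 mg/L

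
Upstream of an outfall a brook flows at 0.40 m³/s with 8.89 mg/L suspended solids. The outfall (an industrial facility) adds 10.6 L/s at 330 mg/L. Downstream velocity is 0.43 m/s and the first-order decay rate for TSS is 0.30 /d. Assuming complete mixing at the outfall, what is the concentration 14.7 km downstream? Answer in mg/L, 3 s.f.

15.3 mg/L

10.6 L/s = 0.0106 m³/s.
After complete mixing, C₀ = (0.0106·330 + 0.4·8.89) / 0.4106 = 17.18 mg/L.
Travel time t = 1.47e+04 m / 0.43 m/s = 3.419e+04 s = 0.3957 d.
C = 17.18·exp(−0.30·0.3957) = 17.18·0.8881 = 15.26 mg/L.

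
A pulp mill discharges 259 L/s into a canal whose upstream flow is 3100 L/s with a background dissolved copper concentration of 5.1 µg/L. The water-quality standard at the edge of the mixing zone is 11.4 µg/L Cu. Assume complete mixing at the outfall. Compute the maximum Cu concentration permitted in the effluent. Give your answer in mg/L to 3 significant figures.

0.0868 mg/L

259 L/s = 0.259 m³/s.
3100 L/s = 3.1 m³/s.
5.1 µg/L = 0.0051 mg/L.
11.4 µg/L = 0.0114 mg/L.
Mass balance: 0.0114·3.359 = 0.259·Cₑ + 3.1·0.0051.
Cₑ = (0.03829 − 0.01581) / 0.259 = 0.08681 mg/L.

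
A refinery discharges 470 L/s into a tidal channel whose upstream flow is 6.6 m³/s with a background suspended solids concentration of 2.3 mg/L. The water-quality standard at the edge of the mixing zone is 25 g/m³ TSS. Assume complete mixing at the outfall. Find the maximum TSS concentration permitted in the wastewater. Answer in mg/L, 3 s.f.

344 mg/L

470 L/s = 0.47 m³/s.
Mass balance: 25·7.07 = 0.47·Cₑ + 6.6·2.3.
Cₑ = (176.7 − 15.18) / 0.47 = 343.8 mg/L.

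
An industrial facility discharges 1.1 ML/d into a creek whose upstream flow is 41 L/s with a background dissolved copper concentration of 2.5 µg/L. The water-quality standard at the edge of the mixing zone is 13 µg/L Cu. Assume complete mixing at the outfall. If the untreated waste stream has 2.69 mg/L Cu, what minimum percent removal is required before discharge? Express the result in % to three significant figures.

1.1 ML/d = 0.01273 m³/s.
41 L/s = 0.041 m³/s.
2.5 µg/L = 0.0025 mg/L.
13 µg/L = 0.013 mg/L.
Mass balance: 0.013·0.05373 = 0.01273·Cₑ + 0.041·0.0025.
Cₑ = (0.0006985 − 0.0001025) / 0.01273 = 0.04681 mg/L.
Required removal = 1 − 0.04681/2.69 = 98.26 %.

98.3 %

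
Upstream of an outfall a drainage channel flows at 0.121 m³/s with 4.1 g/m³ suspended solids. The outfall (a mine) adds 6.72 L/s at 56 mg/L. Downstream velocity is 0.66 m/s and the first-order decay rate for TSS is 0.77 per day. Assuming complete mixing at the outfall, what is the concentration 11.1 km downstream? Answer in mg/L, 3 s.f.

5.88 mg/L

6.72 L/s = 0.00672 m³/s.
After complete mixing, C₀ = (0.00672·56 + 0.121·4.1) / 0.1277 = 6.831 mg/L.
Travel time t = 1.11e+04 m / 0.66 m/s = 1.682e+04 s = 0.1947 d.
C = 6.831·exp(−0.77·0.1947) = 6.831·0.8608 = 5.88 mg/L.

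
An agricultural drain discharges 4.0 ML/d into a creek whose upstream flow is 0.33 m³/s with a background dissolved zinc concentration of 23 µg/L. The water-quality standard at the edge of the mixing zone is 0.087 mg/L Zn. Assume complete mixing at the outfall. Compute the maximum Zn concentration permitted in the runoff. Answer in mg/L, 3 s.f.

4.0 ML/d = 0.0463 m³/s.
23 µg/L = 0.023 mg/L.
Mass balance: 0.087·0.3763 = 0.0463·Cₑ + 0.33·0.023.
Cₑ = (0.03274 − 0.00759) / 0.0463 = 0.5432 mg/L.

0.543 mg/L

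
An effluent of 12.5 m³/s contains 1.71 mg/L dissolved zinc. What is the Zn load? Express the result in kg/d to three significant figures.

1850 kg/d

Mass flux = Q·C = 12.5 m³/s × 1.71 g/m³ = 21.38 g/s.
= 21.38 g/s × 86.4 = 1847 kg/d.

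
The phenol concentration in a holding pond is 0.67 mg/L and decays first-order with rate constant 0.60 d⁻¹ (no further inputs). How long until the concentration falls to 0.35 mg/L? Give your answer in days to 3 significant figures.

t = ln(C₀/C)/k = ln(0.67/0.35)/0.60 = 0.6493/0.60 = 1.082 d.

1.08 d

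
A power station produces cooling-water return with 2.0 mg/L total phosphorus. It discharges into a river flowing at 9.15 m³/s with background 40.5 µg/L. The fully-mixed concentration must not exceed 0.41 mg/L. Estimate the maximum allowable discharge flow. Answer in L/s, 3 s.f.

40.5 µg/L = 0.0405 mg/L.
Mass balance at complete mixing: C_std·(Q_w + Q_r) = Q_w·C_e + Q_r·C_b.
Rearranging, Q_w = Q_r·(C_std − C_b)/(C_e − C_std) = 9.15·(0.41 − 0.0405) / (2 − 0.41) = 2.126 m³/s.
= 2126 L/s.

2130 L/s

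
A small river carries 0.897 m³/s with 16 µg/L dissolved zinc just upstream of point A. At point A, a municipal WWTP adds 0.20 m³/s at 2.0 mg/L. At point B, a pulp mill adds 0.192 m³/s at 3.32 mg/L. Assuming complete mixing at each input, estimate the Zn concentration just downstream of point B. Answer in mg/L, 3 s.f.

0.816 mg/L

16 µg/L = 0.016 mg/L.
After input A: C = (0.897·0.016 + 0.2·2) / 1.097 = 0.3777 mg/L.
After input B: C = (1.097·0.3777 + 0.192·3.32) / 1.289 = 0.816 mg/L.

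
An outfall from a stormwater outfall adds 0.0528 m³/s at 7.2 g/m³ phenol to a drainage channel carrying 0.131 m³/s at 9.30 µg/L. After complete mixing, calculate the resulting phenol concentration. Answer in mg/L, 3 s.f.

2.07 mg/L

9.30 µg/L = 0.0093 mg/L.
Conservation of mass across the mixing zone: C = (0.0528·7.2 + 0.131·0.0093) / (0.0528 + 0.131) = 0.3814/0.1838 = 2.075 mg/L.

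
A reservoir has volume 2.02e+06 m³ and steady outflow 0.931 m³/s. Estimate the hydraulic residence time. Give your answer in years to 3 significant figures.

0.0688 yr

Q = 0.931 m³/s × 3.156e+07 s/yr = 2.938e+07 m³/yr.
Hydraulic residence time τ = V/Q = 2.02e+06/2.938e+07 = 0.06875 yr.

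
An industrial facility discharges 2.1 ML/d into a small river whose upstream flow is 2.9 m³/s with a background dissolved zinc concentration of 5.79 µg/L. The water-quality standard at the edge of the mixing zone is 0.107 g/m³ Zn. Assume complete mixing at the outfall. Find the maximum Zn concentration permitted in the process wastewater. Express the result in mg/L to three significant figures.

12.2 mg/L

2.1 ML/d = 0.02431 m³/s.
5.79 µg/L = 0.00579 mg/L.
Mass balance: 0.107·2.924 = 0.02431·Cₑ + 2.9·0.00579.
Cₑ = (0.3129 − 0.01679) / 0.02431 = 12.18 mg/L.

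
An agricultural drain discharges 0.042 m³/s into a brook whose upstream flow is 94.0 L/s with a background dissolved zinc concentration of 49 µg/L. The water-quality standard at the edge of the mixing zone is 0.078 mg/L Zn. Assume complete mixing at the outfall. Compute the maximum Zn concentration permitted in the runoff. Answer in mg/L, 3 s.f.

0.143 mg/L

94.0 L/s = 0.094 m³/s.
49 µg/L = 0.049 mg/L.
Mass balance: 0.078·0.136 = 0.042·Cₑ + 0.094·0.049.
Cₑ = (0.01061 − 0.004606) / 0.042 = 0.1429 mg/L.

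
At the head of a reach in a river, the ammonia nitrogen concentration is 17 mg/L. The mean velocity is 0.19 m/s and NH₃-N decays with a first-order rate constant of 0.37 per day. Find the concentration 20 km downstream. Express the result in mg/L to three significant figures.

Travel time t = 20 km / 0.19 m/s = 2e+04/0.19 = 1.053e+05 s = 1.218 d.
First-order decay: C = 17·exp(−0.37·1.218) = 17·0.6371 = 10.83 mg/L.

10.8 mg/L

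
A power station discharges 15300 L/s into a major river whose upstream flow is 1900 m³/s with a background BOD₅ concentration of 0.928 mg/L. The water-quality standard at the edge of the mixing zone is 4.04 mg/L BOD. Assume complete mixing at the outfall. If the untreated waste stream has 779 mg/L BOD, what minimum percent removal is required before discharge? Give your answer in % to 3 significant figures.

15300 L/s = 15.3 m³/s.
Mass balance: 4.04·1915 = 15.3·Cₑ + 1900·0.928.
Cₑ = (7738 − 1763) / 15.3 = 390.5 mg/L.
Required removal = 1 − 390.5/779 = 49.87 %.

49.9 %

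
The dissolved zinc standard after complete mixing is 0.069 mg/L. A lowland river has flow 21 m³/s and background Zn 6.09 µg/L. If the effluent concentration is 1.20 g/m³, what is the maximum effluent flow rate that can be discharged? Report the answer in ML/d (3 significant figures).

101 ML/d

6.09 µg/L = 0.00609 mg/L.
Mass balance at complete mixing: C_std·(Q_w + Q_r) = Q_w·C_e + Q_r·C_b.
Rearranging, Q_w = Q_r·(C_std − C_b)/(C_e − C_std) = 21·(0.069 − 0.00609) / (1.2 − 0.069) = 1.168 m³/s.
= 100.9 ML/d.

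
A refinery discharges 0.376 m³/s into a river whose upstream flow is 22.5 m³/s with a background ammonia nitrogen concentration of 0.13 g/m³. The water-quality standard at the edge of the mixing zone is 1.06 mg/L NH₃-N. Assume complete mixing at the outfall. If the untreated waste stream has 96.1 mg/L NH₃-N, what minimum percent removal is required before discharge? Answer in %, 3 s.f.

Mass balance: 1.06·22.88 = 0.376·Cₑ + 22.5·0.13.
Cₑ = (24.25 − 2.925) / 0.376 = 56.71 mg/L.
Required removal = 1 − 56.71/96.1 = 40.99 %.

41.0 %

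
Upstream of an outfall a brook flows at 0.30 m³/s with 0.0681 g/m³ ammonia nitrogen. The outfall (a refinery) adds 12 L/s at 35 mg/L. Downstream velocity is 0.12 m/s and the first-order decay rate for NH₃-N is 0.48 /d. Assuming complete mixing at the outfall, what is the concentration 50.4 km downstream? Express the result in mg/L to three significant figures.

0.137 mg/L

12 L/s = 0.012 m³/s.
After complete mixing, C₀ = (0.012·35 + 0.3·0.0681) / 0.312 = 1.412 mg/L.
Travel time t = 5.04e+04 m / 0.12 m/s = 4.2e+05 s = 4.861 d.
C = 1.412·exp(−0.48·4.861) = 1.412·0.09697 = 0.1369 mg/L.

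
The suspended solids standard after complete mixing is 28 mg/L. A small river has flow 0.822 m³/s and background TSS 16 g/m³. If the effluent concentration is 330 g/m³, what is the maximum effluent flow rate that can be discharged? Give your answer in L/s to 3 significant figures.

32.7 L/s

Mass balance at complete mixing: C_std·(Q_w + Q_r) = Q_w·C_e + Q_r·C_b.
Rearranging, Q_w = Q_r·(C_std − C_b)/(C_e − C_std) = 0.822·(28 − 16) / (330 − 28) = 0.03266 m³/s.
= 32.66 L/s.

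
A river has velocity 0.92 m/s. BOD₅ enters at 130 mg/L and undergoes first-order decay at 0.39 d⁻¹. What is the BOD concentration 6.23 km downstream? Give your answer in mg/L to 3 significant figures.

Travel time t = 6.23 km / 0.92 m/s = 6230/0.92 = 6772 s = 0.07838 d.
First-order decay: C = 130·exp(−0.39·0.07838) = 130·0.9699 = 126.1 mg/L.

126 mg/L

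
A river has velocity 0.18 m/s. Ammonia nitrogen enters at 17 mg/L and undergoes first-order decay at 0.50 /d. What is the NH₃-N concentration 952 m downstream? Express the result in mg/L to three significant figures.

Travel time t = 952 m / 0.18 m/s = 952/0.18 = 5289 s = 0.06121 d.
First-order decay: C = 17·exp(−0.50·0.06121) = 17·0.9699 = 16.49 mg/L.

16.5 mg/L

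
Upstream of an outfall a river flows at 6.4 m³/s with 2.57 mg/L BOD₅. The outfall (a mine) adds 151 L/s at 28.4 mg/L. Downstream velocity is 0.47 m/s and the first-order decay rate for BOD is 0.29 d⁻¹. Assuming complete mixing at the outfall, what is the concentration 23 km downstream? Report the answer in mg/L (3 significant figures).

2.69 mg/L

151 L/s = 0.151 m³/s.
After complete mixing, C₀ = (0.151·28.4 + 6.4·2.57) / 6.551 = 3.165 mg/L.
Travel time t = 2.3e+04 m / 0.47 m/s = 4.894e+04 s = 0.5664 d.
C = 3.165·exp(−0.29·0.5664) = 3.165·0.8485 = 2.686 mg/L.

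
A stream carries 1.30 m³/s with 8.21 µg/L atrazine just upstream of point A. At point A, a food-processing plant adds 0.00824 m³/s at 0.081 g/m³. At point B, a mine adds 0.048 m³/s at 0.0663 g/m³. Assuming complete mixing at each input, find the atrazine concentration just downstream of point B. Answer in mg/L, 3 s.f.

0.0107 mg/L

8.21 µg/L = 0.00821 mg/L.
After input A: C = (1.3·0.00821 + 0.00824·0.081) / 1.308 = 0.008668 mg/L.
After input B: C = (1.308·0.008668 + 0.048·0.0663) / 1.356 = 0.01071 mg/L.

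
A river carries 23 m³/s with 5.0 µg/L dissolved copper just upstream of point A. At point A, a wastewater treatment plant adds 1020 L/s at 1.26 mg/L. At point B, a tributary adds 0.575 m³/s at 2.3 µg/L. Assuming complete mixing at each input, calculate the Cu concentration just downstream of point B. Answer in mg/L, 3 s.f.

0.0570 mg/L

5.0 µg/L = 0.005 mg/L.
1020 L/s = 1.02 m³/s.
After input A: C = (23·0.005 + 1.02·1.26) / 24.02 = 0.05829 mg/L.
2.3 µg/L = 0.0023 mg/L.
After input B: C = (24.02·0.05829 + 0.575·0.0023) / 24.59 = 0.05698 mg/L.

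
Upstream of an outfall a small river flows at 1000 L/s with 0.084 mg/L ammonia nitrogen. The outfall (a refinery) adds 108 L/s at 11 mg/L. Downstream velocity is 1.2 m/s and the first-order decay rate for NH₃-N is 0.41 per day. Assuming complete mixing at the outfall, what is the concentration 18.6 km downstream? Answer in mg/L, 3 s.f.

1.07 mg/L

108 L/s = 0.108 m³/s.
1000 L/s = 1 m³/s.
After complete mixing, C₀ = (0.108·11 + 1·0.084) / 1.108 = 1.148 mg/L.
Travel time t = 1.86e+04 m / 1.2 m/s = 1.55e+04 s = 0.1794 d.
C = 1.148·exp(−0.41·0.1794) = 1.148·0.9291 = 1.067 mg/L.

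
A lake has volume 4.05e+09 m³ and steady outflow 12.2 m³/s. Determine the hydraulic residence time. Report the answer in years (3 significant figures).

10.5 yr

Q = 12.2 m³/s × 3.156e+07 s/yr = 3.85e+08 m³/yr.
Hydraulic residence time τ = V/Q = 4.05e+09/3.85e+08 = 10.52 yr.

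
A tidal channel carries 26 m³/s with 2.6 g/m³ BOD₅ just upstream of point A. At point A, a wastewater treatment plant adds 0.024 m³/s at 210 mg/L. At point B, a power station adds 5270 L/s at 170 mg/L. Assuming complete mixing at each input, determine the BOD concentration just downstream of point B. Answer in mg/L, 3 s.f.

After input A: C = (26·2.6 + 0.024·210) / 26.02 = 2.791 mg/L.
5270 L/s = 5.27 m³/s.
After input B: C = (26.02·2.791 + 5.27·170) / 31.29 = 30.95 mg/L.

30.9 mg/L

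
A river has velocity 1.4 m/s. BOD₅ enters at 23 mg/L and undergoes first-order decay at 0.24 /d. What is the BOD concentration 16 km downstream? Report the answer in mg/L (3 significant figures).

22.3 mg/L

Travel time t = 16 km / 1.4 m/s = 1.6e+04/1.4 = 1.143e+04 s = 0.1323 d.
First-order decay: C = 23·exp(−0.24·0.1323) = 23·0.9688 = 22.28 mg/L.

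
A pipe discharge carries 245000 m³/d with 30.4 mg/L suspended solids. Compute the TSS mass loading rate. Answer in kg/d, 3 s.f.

7450 kg/d

245000 m³/d = 2.836 m³/s.
Mass flux = Q·C = 2.836 m³/s × 30.4 g/m³ = 86.2 g/s.
= 86.2 g/s × 86.4 = 7448 kg/d.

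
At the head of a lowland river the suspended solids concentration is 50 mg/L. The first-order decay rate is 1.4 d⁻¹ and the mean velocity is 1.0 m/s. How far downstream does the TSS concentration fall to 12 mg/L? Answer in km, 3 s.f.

From C = C₀·e^(−kt), t = ln(C₀/C)/k = ln(50/12)/1.4 = 1.427/1.4 = 1.019 d.
Distance = v·t = 1.0 m/s × 8.807e+04 s = 8.807e+04 m = 88.07 km.

88.1 km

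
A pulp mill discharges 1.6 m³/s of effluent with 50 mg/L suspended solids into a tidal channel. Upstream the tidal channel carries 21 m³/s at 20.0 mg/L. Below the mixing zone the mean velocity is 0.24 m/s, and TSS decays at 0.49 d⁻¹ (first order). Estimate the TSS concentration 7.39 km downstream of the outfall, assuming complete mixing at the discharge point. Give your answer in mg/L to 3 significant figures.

After complete mixing, C₀ = (1.6·50 + 21·20) / 22.6 = 22.12 mg/L.
Travel time t = 7390 m / 0.24 m/s = 3.079e+04 s = 0.3564 d.
C = 22.12·exp(−0.49·0.3564) = 22.12·0.8398 = 18.58 mg/L.

18.6 mg/L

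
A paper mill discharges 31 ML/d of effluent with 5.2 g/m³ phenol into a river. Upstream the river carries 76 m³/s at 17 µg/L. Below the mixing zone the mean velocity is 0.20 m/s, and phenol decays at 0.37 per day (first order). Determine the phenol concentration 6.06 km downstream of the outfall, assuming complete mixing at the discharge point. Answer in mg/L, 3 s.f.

31 ML/d = 0.3588 m³/s.
17 µg/L = 0.017 mg/L.
After complete mixing, C₀ = (0.3588·5.2 + 76·0.017) / 76.36 = 0.04135 mg/L.
Travel time t = 6060 m / 0.20 m/s = 3.03e+04 s = 0.3507 d.
C = 0.04135·exp(−0.37·0.3507) = 0.04135·0.8783 = 0.03632 mg/L.

0.0363 mg/L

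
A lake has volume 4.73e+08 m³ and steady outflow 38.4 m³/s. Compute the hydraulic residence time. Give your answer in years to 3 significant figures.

Q = 38.4 m³/s × 3.156e+07 s/yr = 1.212e+09 m³/yr.
Hydraulic residence time τ = V/Q = 4.73e+08/1.212e+09 = 0.3903 yr.

0.390 yr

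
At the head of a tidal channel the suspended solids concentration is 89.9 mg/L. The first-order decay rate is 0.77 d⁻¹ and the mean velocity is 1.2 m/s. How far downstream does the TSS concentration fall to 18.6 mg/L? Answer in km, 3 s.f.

From C = C₀·e^(−kt), t = ln(C₀/C)/k = ln(89.9/18.6)/0.77 = 1.576/0.77 = 2.046 d.
Distance = v·t = 1.2 m/s × 1.768e+05 s = 2.121e+05 m = 212.1 km.

212 km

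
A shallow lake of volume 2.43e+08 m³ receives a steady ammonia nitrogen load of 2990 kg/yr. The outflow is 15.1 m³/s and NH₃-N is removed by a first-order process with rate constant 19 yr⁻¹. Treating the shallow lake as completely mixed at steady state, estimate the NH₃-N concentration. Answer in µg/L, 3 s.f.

Outflow Q = 15.1 m³/s × 3.156e+07 s/yr = 4.765e+08 m³/yr.
Steady-state CSTR mass balance: W = Q·C + k·V·C, so C = W/(Q + kV).
Q + kV = 4.765e+08 + 19·2.43e+08 = 5.094e+09 m³/yr.
C = 2990/5.094e+09 = 5.87e-07 kg/m³ = 0.000587 mg/L = 0.587 µg/L.

0.587 µg/L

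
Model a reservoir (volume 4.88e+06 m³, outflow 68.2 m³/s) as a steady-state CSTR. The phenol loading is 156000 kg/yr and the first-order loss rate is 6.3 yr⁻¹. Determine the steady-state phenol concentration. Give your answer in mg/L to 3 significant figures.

0.0715 mg/L

Outflow Q = 68.2 m³/s × 3.156e+07 s/yr = 2.152e+09 m³/yr.
Steady-state CSTR mass balance: W = Q·C + k·V·C, so C = W/(Q + kV).
Q + kV = 2.152e+09 + 6.3·4.88e+06 = 2.183e+09 m³/yr.
C = 156000/2.183e+09 = 7.146e-05 kg/m³ = 0.07146 mg/L.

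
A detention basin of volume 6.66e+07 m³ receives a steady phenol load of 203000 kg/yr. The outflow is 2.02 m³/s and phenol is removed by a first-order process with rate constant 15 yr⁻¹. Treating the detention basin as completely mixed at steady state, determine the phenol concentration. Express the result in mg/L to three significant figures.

0.191 mg/L

Outflow Q = 2.02 m³/s × 3.156e+07 s/yr = 6.375e+07 m³/yr.
Steady-state CSTR mass balance: W = Q·C + k·V·C, so C = W/(Q + kV).
Q + kV = 6.375e+07 + 15·6.66e+07 = 1.063e+09 m³/yr.
C = 203000/1.063e+09 = 0.000191 kg/m³ = 0.191 mg/L.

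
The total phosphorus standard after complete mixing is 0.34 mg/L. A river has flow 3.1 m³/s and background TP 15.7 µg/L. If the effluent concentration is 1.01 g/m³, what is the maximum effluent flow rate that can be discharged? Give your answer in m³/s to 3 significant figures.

15.7 µg/L = 0.0157 mg/L.
Mass balance at complete mixing: C_std·(Q_w + Q_r) = Q_w·C_e + Q_r·C_b.
Rearranging, Q_w = Q_r·(C_std − C_b)/(C_e − C_std) = 3.1·(0.34 − 0.0157) / (1.01 − 0.34) = 1.5 m³/s.

1.50 m³/s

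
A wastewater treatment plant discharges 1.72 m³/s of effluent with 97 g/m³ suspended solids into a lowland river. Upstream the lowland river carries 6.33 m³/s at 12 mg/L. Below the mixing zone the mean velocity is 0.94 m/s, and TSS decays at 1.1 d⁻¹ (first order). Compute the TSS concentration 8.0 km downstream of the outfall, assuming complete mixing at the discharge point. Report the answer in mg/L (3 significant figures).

27.1 mg/L

After complete mixing, C₀ = (1.72·97 + 6.33·12) / 8.05 = 30.16 mg/L.
Travel time t = 8000 m / 0.94 m/s = 8511 s = 0.0985 d.
C = 30.16·exp(−1.1·0.0985) = 30.16·0.8973 = 27.06 mg/L.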